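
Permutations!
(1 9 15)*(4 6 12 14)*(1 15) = (15)(1 9)(4 6 12 14) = [0, 9, 2, 3, 6, 5, 12, 7, 8, 1, 10, 11, 14, 13, 4, 15]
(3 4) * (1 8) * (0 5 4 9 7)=(0 5 4 3 9 7)(1 8)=[5, 8, 2, 9, 3, 4, 6, 0, 1, 7]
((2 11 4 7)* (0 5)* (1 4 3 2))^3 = (11)(0 5)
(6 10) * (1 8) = [0, 8, 2, 3, 4, 5, 10, 7, 1, 9, 6] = (1 8)(6 10)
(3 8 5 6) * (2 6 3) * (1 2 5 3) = (1 2 6 5)(3 8) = [0, 2, 6, 8, 4, 1, 5, 7, 3]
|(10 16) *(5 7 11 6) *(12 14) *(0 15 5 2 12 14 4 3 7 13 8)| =|(0 15 5 13 8)(2 12 4 3 7 11 6)(10 16)| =70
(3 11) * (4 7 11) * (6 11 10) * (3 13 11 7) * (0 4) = (0 4 3)(6 7 10)(11 13) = [4, 1, 2, 0, 3, 5, 7, 10, 8, 9, 6, 13, 12, 11]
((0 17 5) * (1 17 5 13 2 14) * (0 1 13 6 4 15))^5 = (0 4 17 5 15 6 1)(2 13 14)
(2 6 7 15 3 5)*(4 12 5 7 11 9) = [0, 1, 6, 7, 12, 2, 11, 15, 8, 4, 10, 9, 5, 13, 14, 3] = (2 6 11 9 4 12 5)(3 7 15)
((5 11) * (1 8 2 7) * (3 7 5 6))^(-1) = ((1 8 2 5 11 6 3 7))^(-1) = (1 7 3 6 11 5 2 8)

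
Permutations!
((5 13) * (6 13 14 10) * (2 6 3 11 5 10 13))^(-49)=(2 6)(3 10 13 14 5 11)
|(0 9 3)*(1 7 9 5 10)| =7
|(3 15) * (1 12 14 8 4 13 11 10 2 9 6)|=22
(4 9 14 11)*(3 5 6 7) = (3 5 6 7)(4 9 14 11) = [0, 1, 2, 5, 9, 6, 7, 3, 8, 14, 10, 4, 12, 13, 11]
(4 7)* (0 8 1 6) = (0 8 1 6)(4 7) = [8, 6, 2, 3, 7, 5, 0, 4, 1]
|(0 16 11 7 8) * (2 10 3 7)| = |(0 16 11 2 10 3 7 8)| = 8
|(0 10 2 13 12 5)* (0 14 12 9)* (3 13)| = 6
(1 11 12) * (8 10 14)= (1 11 12)(8 10 14)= [0, 11, 2, 3, 4, 5, 6, 7, 10, 9, 14, 12, 1, 13, 8]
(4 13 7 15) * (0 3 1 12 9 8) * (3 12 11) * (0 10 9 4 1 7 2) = [12, 11, 0, 7, 13, 5, 6, 15, 10, 8, 9, 3, 4, 2, 14, 1] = (0 12 4 13 2)(1 11 3 7 15)(8 10 9)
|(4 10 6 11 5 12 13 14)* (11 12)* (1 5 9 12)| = 10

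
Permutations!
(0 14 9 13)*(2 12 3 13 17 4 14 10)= (0 10 2 12 3 13)(4 14 9 17)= [10, 1, 12, 13, 14, 5, 6, 7, 8, 17, 2, 11, 3, 0, 9, 15, 16, 4]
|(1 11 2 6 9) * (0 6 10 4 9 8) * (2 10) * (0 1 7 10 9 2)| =10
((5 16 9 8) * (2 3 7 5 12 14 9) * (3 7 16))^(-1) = (2 16 3 5 7)(8 9 14 12)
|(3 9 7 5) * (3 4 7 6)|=3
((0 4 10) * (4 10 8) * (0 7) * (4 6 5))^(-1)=(0 7 10)(4 5 6 8)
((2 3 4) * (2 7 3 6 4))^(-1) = (2 3 7 4 6) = ((2 6 4 7 3))^(-1)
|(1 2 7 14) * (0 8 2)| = |(0 8 2 7 14 1)| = 6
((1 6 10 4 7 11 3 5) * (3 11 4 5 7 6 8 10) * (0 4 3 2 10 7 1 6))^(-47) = ((11)(0 4)(1 8 7 3)(2 10 5 6))^(-47) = (11)(0 4)(1 8 7 3)(2 10 5 6)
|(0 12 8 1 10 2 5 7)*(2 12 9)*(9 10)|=9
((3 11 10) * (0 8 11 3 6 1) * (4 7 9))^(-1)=(0 1 6 10 11 8)(4 9 7)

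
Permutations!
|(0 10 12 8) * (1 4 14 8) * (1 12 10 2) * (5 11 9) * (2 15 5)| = |(0 15 5 11 9 2 1 4 14 8)| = 10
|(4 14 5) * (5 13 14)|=2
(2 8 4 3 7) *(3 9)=(2 8 4 9 3 7)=[0, 1, 8, 7, 9, 5, 6, 2, 4, 3]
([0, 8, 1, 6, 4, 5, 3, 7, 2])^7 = (1 8 2)(3 6)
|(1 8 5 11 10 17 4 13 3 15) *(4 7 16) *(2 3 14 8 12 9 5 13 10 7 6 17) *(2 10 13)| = |(1 12 9 5 11 7 16 4 13 14 8 2 3 15)(6 17)| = 14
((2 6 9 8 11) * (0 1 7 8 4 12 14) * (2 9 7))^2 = (0 2 7 11 4 14 1 6 8 9 12)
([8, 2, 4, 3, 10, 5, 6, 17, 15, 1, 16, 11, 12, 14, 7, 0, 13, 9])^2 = (0 15 8)(1 4 16 14 17)(2 10 13 7 9)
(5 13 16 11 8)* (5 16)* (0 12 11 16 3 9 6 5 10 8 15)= (16)(0 12 11 15)(3 9 6 5 13 10 8)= [12, 1, 2, 9, 4, 13, 5, 7, 3, 6, 8, 15, 11, 10, 14, 0, 16]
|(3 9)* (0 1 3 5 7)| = 6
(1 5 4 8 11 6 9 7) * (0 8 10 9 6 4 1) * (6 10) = (0 8 11 4 6 10 9 7)(1 5) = [8, 5, 2, 3, 6, 1, 10, 0, 11, 7, 9, 4]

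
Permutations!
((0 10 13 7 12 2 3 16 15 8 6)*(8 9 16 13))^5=(0 10 8 6)(9 15 16)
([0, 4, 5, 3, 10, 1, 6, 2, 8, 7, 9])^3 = [0, 9, 4, 3, 7, 10, 6, 1, 8, 5, 2]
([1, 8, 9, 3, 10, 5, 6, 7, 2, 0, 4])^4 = [9, 0, 8, 3, 4, 5, 6, 7, 1, 2, 10]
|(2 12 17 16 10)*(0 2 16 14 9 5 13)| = |(0 2 12 17 14 9 5 13)(10 16)| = 8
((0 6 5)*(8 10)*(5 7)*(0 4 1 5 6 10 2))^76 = (10)(1 5 4)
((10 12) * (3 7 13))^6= (13)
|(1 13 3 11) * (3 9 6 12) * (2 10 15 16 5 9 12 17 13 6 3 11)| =42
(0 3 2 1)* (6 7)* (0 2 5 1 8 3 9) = (0 9)(1 2 8 3 5)(6 7) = [9, 2, 8, 5, 4, 1, 7, 6, 3, 0]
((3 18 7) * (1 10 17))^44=((1 10 17)(3 18 7))^44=(1 17 10)(3 7 18)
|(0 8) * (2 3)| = 2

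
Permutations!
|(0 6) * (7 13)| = 2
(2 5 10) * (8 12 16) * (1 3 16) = (1 3 16 8 12)(2 5 10) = [0, 3, 5, 16, 4, 10, 6, 7, 12, 9, 2, 11, 1, 13, 14, 15, 8]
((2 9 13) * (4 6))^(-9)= (13)(4 6)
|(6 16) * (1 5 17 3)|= 4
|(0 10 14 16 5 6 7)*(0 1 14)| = |(0 10)(1 14 16 5 6 7)| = 6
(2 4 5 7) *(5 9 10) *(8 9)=[0, 1, 4, 3, 8, 7, 6, 2, 9, 10, 5]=(2 4 8 9 10 5 7)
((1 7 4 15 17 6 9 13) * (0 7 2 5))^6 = (0 9 7 13 4 1 15 2 17 5 6)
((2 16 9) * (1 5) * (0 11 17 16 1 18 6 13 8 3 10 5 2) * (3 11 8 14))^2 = ((0 8 11 17 16 9)(1 2)(3 10 5 18 6 13 14))^2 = (0 11 16)(3 5 6 14 10 18 13)(8 17 9)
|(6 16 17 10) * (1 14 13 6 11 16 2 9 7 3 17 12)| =13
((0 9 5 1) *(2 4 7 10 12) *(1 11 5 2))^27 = (0 4 12 9 7 1 2 10)(5 11)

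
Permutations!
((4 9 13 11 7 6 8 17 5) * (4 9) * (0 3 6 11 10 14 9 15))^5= (0 5 8 3 15 17 6)(7 11)(9 13 10 14)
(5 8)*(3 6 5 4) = (3 6 5 8 4) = [0, 1, 2, 6, 3, 8, 5, 7, 4]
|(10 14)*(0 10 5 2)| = 5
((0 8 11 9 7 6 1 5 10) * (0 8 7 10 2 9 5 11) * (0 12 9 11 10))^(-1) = ((0 7 6 1 10 8 12 9)(2 11 5))^(-1) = (0 9 12 8 10 1 6 7)(2 5 11)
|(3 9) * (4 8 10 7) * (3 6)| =12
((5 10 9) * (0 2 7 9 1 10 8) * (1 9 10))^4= (0 9 2 5 7 8 10)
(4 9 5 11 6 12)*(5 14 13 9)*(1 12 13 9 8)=(1 12 4 5 11 6 13 8)(9 14)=[0, 12, 2, 3, 5, 11, 13, 7, 1, 14, 10, 6, 4, 8, 9]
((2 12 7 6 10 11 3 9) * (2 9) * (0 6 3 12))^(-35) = ((0 6 10 11 12 7 3 2))^(-35) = (0 7 10 2 12 6 3 11)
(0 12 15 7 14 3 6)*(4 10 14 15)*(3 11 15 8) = (0 12 4 10 14 11 15 7 8 3 6) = [12, 1, 2, 6, 10, 5, 0, 8, 3, 9, 14, 15, 4, 13, 11, 7]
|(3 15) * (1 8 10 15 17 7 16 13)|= 9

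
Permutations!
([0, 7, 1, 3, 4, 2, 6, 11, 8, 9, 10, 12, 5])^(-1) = [0, 2, 5, 3, 4, 12, 6, 1, 8, 9, 10, 7, 11]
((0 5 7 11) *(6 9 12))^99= (12)(0 11 7 5)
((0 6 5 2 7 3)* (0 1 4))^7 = (0 4 1 3 7 2 5 6)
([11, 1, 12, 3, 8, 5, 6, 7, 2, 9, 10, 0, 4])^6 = (2 4)(8 12)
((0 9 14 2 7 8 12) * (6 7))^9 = ((0 9 14 2 6 7 8 12))^9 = (0 9 14 2 6 7 8 12)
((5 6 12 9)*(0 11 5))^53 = (0 9 12 6 5 11)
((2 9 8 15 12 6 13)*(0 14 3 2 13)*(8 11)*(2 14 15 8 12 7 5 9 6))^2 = ((0 15 7 5 9 11 12 2 6)(3 14))^2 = (0 7 9 12 6 15 5 11 2)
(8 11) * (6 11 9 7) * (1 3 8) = (1 3 8 9 7 6 11) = [0, 3, 2, 8, 4, 5, 11, 6, 9, 7, 10, 1]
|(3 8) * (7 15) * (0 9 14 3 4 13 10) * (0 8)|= 4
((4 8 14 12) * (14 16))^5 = ((4 8 16 14 12))^5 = (16)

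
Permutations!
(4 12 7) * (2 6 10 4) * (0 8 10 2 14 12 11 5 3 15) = (0 8 10 4 11 5 3 15)(2 6)(7 14 12) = [8, 1, 6, 15, 11, 3, 2, 14, 10, 9, 4, 5, 7, 13, 12, 0]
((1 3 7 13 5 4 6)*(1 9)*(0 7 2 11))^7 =((0 7 13 5 4 6 9 1 3 2 11))^7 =(0 1 5 11 9 13 2 6 7 3 4)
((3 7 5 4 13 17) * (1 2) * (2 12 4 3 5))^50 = (1 5 12 3 4 7 13 2 17)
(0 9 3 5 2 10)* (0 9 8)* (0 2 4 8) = (2 10 9 3 5 4 8) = [0, 1, 10, 5, 8, 4, 6, 7, 2, 3, 9]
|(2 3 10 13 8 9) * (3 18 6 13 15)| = |(2 18 6 13 8 9)(3 10 15)| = 6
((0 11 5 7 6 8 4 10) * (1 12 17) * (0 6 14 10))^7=((0 11 5 7 14 10 6 8 4)(1 12 17))^7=(0 8 10 7 11 4 6 14 5)(1 12 17)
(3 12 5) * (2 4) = [0, 1, 4, 12, 2, 3, 6, 7, 8, 9, 10, 11, 5] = (2 4)(3 12 5)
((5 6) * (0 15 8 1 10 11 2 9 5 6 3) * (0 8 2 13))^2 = (0 2 5 8 10 13 15 9 3 1 11) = ((0 15 2 9 5 3 8 1 10 11 13))^2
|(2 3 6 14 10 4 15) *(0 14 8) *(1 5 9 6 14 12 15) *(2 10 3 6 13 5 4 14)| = 18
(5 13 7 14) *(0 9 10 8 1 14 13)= [9, 14, 2, 3, 4, 0, 6, 13, 1, 10, 8, 11, 12, 7, 5]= (0 9 10 8 1 14 5)(7 13)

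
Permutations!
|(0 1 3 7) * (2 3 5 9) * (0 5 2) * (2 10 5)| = 15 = |(0 1 10 5 9)(2 3 7)|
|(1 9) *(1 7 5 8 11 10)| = |(1 9 7 5 8 11 10)| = 7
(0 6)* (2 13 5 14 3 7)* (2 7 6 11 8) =(0 11 8 2 13 5 14 3 6) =[11, 1, 13, 6, 4, 14, 0, 7, 2, 9, 10, 8, 12, 5, 3]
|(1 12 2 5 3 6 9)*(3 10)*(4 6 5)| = 6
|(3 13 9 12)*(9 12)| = |(3 13 12)| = 3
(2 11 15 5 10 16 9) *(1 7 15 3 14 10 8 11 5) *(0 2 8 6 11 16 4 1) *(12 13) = [2, 7, 5, 14, 1, 6, 11, 15, 16, 8, 4, 3, 13, 12, 10, 0, 9] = (0 2 5 6 11 3 14 10 4 1 7 15)(8 16 9)(12 13)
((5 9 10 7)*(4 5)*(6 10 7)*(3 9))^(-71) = (3 5 4 7 9)(6 10)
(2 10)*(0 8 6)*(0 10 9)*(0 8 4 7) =(0 4 7)(2 9 8 6 10) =[4, 1, 9, 3, 7, 5, 10, 0, 6, 8, 2]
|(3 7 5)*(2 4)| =|(2 4)(3 7 5)| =6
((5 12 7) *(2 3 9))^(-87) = ((2 3 9)(5 12 7))^(-87) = (12)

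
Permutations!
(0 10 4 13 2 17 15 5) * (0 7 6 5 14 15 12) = [10, 1, 17, 3, 13, 7, 5, 6, 8, 9, 4, 11, 0, 2, 15, 14, 16, 12] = (0 10 4 13 2 17 12)(5 7 6)(14 15)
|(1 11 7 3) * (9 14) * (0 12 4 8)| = |(0 12 4 8)(1 11 7 3)(9 14)| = 4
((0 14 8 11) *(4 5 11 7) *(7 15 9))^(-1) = (0 11 5 4 7 9 15 8 14)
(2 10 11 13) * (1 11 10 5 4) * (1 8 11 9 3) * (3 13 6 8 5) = (1 9 13 2 3)(4 5)(6 8 11) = [0, 9, 3, 1, 5, 4, 8, 7, 11, 13, 10, 6, 12, 2]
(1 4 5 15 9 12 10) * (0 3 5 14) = (0 3 5 15 9 12 10 1 4 14) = [3, 4, 2, 5, 14, 15, 6, 7, 8, 12, 1, 11, 10, 13, 0, 9]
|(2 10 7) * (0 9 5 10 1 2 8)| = |(0 9 5 10 7 8)(1 2)| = 6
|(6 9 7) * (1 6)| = 4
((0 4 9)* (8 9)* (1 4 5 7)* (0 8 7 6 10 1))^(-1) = (0 7 4 1 10 6 5)(8 9)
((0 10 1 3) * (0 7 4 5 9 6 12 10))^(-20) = (1 12 9 4 3 10 6 5 7)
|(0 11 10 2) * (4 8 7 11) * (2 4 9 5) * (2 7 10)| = |(0 9 5 7 11 2)(4 8 10)| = 6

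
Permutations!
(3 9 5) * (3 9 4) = (3 4)(5 9) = [0, 1, 2, 4, 3, 9, 6, 7, 8, 5]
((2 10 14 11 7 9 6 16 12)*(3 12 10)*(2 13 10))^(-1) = (2 16 6 9 7 11 14 10 13 12 3)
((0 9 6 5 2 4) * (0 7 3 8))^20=(0 6 2 7 8 9 5 4 3)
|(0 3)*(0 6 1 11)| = |(0 3 6 1 11)| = 5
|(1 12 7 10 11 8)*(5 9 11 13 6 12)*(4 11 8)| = |(1 5 9 8)(4 11)(6 12 7 10 13)| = 20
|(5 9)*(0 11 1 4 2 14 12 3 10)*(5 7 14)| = 12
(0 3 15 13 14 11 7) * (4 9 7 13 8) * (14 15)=(0 3 14 11 13 15 8 4 9 7)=[3, 1, 2, 14, 9, 5, 6, 0, 4, 7, 10, 13, 12, 15, 11, 8]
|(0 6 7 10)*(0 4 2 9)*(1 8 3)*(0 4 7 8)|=30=|(0 6 8 3 1)(2 9 4)(7 10)|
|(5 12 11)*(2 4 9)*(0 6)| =6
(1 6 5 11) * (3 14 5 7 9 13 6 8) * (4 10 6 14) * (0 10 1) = (0 10 6 7 9 13 14 5 11)(1 8 3 4) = [10, 8, 2, 4, 1, 11, 7, 9, 3, 13, 6, 0, 12, 14, 5]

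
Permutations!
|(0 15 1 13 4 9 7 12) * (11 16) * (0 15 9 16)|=|(0 9 7 12 15 1 13 4 16 11)|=10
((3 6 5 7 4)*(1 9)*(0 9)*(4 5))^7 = ((0 9 1)(3 6 4)(5 7))^7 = (0 9 1)(3 6 4)(5 7)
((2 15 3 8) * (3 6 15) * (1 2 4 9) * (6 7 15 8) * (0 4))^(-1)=(0 8 6 3 2 1 9 4)(7 15)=((0 4 9 1 2 3 6 8)(7 15))^(-1)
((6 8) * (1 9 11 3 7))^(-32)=(1 3 9 7 11)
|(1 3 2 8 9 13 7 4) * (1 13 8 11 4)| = |(1 3 2 11 4 13 7)(8 9)| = 14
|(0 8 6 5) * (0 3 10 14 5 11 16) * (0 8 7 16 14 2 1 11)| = |(0 7 16 8 6)(1 11 14 5 3 10 2)| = 35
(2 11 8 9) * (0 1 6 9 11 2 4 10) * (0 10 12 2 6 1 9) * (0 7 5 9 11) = [11, 1, 6, 3, 12, 9, 7, 5, 0, 4, 10, 8, 2] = (0 11 8)(2 6 7 5 9 4 12)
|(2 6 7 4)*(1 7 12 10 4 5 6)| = |(1 7 5 6 12 10 4 2)| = 8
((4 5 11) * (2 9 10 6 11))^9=((2 9 10 6 11 4 5))^9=(2 10 11 5 9 6 4)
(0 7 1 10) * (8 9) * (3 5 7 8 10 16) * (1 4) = [8, 16, 2, 5, 1, 7, 6, 4, 9, 10, 0, 11, 12, 13, 14, 15, 3] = (0 8 9 10)(1 16 3 5 7 4)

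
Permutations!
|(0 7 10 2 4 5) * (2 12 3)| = 8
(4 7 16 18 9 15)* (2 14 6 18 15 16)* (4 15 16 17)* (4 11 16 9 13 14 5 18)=[0, 1, 5, 3, 7, 18, 4, 2, 8, 17, 10, 16, 12, 14, 6, 15, 9, 11, 13]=(2 5 18 13 14 6 4 7)(9 17 11 16)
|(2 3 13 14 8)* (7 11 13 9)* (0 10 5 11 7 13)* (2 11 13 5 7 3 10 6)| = |(0 6 2 10 7 3 9 5 13 14 8 11)| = 12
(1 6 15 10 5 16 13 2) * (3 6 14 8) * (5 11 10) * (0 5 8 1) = (0 5 16 13 2)(1 14)(3 6 15 8)(10 11) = [5, 14, 0, 6, 4, 16, 15, 7, 3, 9, 11, 10, 12, 2, 1, 8, 13]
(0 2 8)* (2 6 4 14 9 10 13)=(0 6 4 14 9 10 13 2 8)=[6, 1, 8, 3, 14, 5, 4, 7, 0, 10, 13, 11, 12, 2, 9]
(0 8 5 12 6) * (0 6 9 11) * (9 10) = (0 8 5 12 10 9 11) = [8, 1, 2, 3, 4, 12, 6, 7, 5, 11, 9, 0, 10]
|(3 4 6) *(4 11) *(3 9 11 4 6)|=6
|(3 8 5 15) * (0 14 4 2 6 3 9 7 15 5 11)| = 24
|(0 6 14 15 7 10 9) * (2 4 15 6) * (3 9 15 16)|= |(0 2 4 16 3 9)(6 14)(7 10 15)|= 6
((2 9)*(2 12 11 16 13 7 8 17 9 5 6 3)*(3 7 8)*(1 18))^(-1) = (1 18)(2 3 7 6 5)(8 13 16 11 12 9 17)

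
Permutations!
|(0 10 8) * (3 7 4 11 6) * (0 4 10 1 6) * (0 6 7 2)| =10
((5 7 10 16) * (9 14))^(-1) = ((5 7 10 16)(9 14))^(-1) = (5 16 10 7)(9 14)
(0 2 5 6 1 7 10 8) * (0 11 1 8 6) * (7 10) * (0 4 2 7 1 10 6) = (0 7 1 6 8 11 10)(2 5 4) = [7, 6, 5, 3, 2, 4, 8, 1, 11, 9, 0, 10]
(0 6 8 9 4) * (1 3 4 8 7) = (0 6 7 1 3 4)(8 9) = [6, 3, 2, 4, 0, 5, 7, 1, 9, 8]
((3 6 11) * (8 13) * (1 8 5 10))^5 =(13)(3 11 6)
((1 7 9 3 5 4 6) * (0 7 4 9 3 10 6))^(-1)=(0 4 1 6 10 9 5 3 7)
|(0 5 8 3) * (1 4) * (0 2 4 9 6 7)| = |(0 5 8 3 2 4 1 9 6 7)| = 10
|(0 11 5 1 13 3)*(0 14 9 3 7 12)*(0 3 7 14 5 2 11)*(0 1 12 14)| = 6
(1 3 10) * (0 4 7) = (0 4 7)(1 3 10) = [4, 3, 2, 10, 7, 5, 6, 0, 8, 9, 1]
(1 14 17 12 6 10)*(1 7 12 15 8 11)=(1 14 17 15 8 11)(6 10 7 12)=[0, 14, 2, 3, 4, 5, 10, 12, 11, 9, 7, 1, 6, 13, 17, 8, 16, 15]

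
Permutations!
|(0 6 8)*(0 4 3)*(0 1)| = |(0 6 8 4 3 1)| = 6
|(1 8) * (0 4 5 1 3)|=6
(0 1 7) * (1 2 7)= (0 2 7)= [2, 1, 7, 3, 4, 5, 6, 0]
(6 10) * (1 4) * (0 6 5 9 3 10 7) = (0 6 7)(1 4)(3 10 5 9) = [6, 4, 2, 10, 1, 9, 7, 0, 8, 3, 5]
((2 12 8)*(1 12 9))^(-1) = ((1 12 8 2 9))^(-1) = (1 9 2 8 12)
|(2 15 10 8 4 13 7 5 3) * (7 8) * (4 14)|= 12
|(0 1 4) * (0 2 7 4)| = 6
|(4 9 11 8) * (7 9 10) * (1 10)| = 7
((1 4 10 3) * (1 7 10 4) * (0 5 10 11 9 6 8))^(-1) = ((0 5 10 3 7 11 9 6 8))^(-1) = (0 8 6 9 11 7 3 10 5)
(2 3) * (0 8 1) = (0 8 1)(2 3) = [8, 0, 3, 2, 4, 5, 6, 7, 1]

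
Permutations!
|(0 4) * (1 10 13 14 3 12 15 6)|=|(0 4)(1 10 13 14 3 12 15 6)|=8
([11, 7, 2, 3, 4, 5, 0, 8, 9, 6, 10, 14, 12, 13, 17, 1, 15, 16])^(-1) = [6, 15, 2, 3, 4, 5, 9, 1, 7, 8, 10, 0, 12, 13, 11, 16, 17, 14]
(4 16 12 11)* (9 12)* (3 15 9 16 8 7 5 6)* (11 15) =(16)(3 11 4 8 7 5 6)(9 12 15) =[0, 1, 2, 11, 8, 6, 3, 5, 7, 12, 10, 4, 15, 13, 14, 9, 16]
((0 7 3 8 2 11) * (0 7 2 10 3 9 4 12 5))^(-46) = (0 11 9 12)(2 7 4 5)(3 10 8)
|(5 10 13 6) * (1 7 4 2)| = |(1 7 4 2)(5 10 13 6)| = 4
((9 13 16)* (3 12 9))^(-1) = ((3 12 9 13 16))^(-1) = (3 16 13 9 12)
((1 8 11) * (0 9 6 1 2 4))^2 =((0 9 6 1 8 11 2 4))^2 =(0 6 8 2)(1 11 4 9)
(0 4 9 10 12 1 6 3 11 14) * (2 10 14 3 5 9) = (0 4 2 10 12 1 6 5 9 14)(3 11) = [4, 6, 10, 11, 2, 9, 5, 7, 8, 14, 12, 3, 1, 13, 0]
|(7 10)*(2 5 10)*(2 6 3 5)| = 5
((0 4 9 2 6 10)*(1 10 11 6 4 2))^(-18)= (11)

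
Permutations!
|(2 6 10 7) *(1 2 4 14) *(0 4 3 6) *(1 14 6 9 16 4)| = 21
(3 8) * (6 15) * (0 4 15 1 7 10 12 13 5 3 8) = (0 4 15 6 1 7 10 12 13 5 3) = [4, 7, 2, 0, 15, 3, 1, 10, 8, 9, 12, 11, 13, 5, 14, 6]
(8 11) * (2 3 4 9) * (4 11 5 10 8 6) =(2 3 11 6 4 9)(5 10 8) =[0, 1, 3, 11, 9, 10, 4, 7, 5, 2, 8, 6]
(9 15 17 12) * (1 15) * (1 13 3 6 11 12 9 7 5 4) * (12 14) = (1 15 17 9 13 3 6 11 14 12 7 5 4) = [0, 15, 2, 6, 1, 4, 11, 5, 8, 13, 10, 14, 7, 3, 12, 17, 16, 9]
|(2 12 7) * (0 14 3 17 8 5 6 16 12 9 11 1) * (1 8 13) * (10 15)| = 18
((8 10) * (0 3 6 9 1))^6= ((0 3 6 9 1)(8 10))^6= (10)(0 3 6 9 1)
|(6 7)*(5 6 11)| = |(5 6 7 11)| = 4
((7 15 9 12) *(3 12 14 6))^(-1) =((3 12 7 15 9 14 6))^(-1) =(3 6 14 9 15 7 12)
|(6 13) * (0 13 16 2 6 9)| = 3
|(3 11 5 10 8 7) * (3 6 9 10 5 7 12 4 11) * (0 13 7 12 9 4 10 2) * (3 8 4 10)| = 12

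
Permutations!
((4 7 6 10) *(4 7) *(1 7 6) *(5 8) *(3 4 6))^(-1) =(1 7)(3 10 6 4)(5 8)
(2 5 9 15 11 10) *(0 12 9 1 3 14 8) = (0 12 9 15 11 10 2 5 1 3 14 8) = [12, 3, 5, 14, 4, 1, 6, 7, 0, 15, 2, 10, 9, 13, 8, 11]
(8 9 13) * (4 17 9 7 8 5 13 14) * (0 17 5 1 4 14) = [17, 4, 2, 3, 5, 13, 6, 8, 7, 0, 10, 11, 12, 1, 14, 15, 16, 9] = (0 17 9)(1 4 5 13)(7 8)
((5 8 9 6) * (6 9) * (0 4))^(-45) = (9)(0 4)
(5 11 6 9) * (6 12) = [0, 1, 2, 3, 4, 11, 9, 7, 8, 5, 10, 12, 6] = (5 11 12 6 9)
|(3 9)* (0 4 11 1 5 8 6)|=14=|(0 4 11 1 5 8 6)(3 9)|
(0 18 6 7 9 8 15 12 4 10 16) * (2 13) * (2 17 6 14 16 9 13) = (0 18 14 16)(4 10 9 8 15 12)(6 7 13 17) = [18, 1, 2, 3, 10, 5, 7, 13, 15, 8, 9, 11, 4, 17, 16, 12, 0, 6, 14]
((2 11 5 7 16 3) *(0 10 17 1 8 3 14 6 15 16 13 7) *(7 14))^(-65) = ((0 10 17 1 8 3 2 11 5)(6 15 16 7 13 14))^(-65) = (0 11 3 1 10 5 2 8 17)(6 15 16 7 13 14)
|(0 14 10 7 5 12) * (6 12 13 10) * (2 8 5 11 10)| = |(0 14 6 12)(2 8 5 13)(7 11 10)| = 12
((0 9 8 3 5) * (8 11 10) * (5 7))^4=(0 8)(3 9)(5 10)(7 11)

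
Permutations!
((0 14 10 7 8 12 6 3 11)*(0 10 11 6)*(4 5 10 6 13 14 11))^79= (0 5 6 7 13 12 4 11 10 3 8 14)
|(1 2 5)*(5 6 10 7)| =6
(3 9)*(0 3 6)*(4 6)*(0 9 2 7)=(0 3 2 7)(4 6 9)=[3, 1, 7, 2, 6, 5, 9, 0, 8, 4]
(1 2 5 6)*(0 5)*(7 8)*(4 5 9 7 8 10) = [9, 2, 0, 3, 5, 6, 1, 10, 8, 7, 4] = (0 9 7 10 4 5 6 1 2)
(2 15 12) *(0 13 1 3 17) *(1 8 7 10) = (0 13 8 7 10 1 3 17)(2 15 12) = [13, 3, 15, 17, 4, 5, 6, 10, 7, 9, 1, 11, 2, 8, 14, 12, 16, 0]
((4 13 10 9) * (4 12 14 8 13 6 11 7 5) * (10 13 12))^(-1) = (4 5 7 11 6)(8 14 12)(9 10)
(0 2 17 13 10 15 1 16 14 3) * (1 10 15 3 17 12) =(0 2 12 1 16 14 17 13 15 10 3) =[2, 16, 12, 0, 4, 5, 6, 7, 8, 9, 3, 11, 1, 15, 17, 10, 14, 13]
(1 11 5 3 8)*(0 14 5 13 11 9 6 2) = (0 14 5 3 8 1 9 6 2)(11 13) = [14, 9, 0, 8, 4, 3, 2, 7, 1, 6, 10, 13, 12, 11, 5]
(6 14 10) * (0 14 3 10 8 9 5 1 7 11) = (0 14 8 9 5 1 7 11)(3 10 6) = [14, 7, 2, 10, 4, 1, 3, 11, 9, 5, 6, 0, 12, 13, 8]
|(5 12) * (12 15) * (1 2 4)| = |(1 2 4)(5 15 12)| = 3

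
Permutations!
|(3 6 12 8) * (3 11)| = 5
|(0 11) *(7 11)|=|(0 7 11)|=3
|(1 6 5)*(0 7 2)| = 3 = |(0 7 2)(1 6 5)|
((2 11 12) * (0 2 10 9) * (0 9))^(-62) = (0 12 2 10 11)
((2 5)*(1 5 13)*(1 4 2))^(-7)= ((1 5)(2 13 4))^(-7)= (1 5)(2 4 13)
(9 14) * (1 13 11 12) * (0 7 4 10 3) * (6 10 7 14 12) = (0 14 9 12 1 13 11 6 10 3)(4 7) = [14, 13, 2, 0, 7, 5, 10, 4, 8, 12, 3, 6, 1, 11, 9]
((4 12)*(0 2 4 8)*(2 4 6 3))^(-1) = (0 8 12 4)(2 3 6)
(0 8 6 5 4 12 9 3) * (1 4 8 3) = (0 3)(1 4 12 9)(5 8 6) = [3, 4, 2, 0, 12, 8, 5, 7, 6, 1, 10, 11, 9]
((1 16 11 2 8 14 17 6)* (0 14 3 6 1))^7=((0 14 17 1 16 11 2 8 3 6))^7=(0 8 16 14 3 11 17 6 2 1)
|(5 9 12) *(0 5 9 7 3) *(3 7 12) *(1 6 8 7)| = 20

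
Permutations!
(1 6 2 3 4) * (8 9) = (1 6 2 3 4)(8 9) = [0, 6, 3, 4, 1, 5, 2, 7, 9, 8]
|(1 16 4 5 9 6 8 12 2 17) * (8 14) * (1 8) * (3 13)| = 28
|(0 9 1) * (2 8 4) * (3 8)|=|(0 9 1)(2 3 8 4)|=12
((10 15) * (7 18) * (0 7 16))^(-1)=(0 16 18 7)(10 15)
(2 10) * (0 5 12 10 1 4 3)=(0 5 12 10 2 1 4 3)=[5, 4, 1, 0, 3, 12, 6, 7, 8, 9, 2, 11, 10]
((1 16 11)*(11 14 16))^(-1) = (1 11)(14 16)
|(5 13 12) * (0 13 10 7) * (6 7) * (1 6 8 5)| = 6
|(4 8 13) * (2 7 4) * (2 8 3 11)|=|(2 7 4 3 11)(8 13)|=10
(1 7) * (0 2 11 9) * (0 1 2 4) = [4, 7, 11, 3, 0, 5, 6, 2, 8, 1, 10, 9] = (0 4)(1 7 2 11 9)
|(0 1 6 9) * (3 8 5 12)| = |(0 1 6 9)(3 8 5 12)| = 4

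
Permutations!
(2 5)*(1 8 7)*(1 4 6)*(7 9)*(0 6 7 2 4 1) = [6, 8, 5, 3, 7, 4, 0, 1, 9, 2] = (0 6)(1 8 9 2 5 4 7)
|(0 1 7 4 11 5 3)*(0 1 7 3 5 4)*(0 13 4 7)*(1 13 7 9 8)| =|(1 3 13 4 11 9 8)| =7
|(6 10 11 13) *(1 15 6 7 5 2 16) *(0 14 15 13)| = |(0 14 15 6 10 11)(1 13 7 5 2 16)| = 6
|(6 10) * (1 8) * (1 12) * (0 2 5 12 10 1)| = |(0 2 5 12)(1 8 10 6)| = 4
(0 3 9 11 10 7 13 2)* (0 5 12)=(0 3 9 11 10 7 13 2 5 12)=[3, 1, 5, 9, 4, 12, 6, 13, 8, 11, 7, 10, 0, 2]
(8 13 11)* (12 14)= (8 13 11)(12 14)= [0, 1, 2, 3, 4, 5, 6, 7, 13, 9, 10, 8, 14, 11, 12]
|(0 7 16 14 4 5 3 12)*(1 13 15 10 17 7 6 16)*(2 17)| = 56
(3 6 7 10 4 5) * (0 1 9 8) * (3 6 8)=(0 1 9 3 8)(4 5 6 7 10)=[1, 9, 2, 8, 5, 6, 7, 10, 0, 3, 4]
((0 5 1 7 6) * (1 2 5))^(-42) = (0 7)(1 6)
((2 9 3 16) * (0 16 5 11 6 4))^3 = (0 9 11)(2 5 4)(3 6 16)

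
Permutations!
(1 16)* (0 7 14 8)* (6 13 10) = [7, 16, 2, 3, 4, 5, 13, 14, 0, 9, 6, 11, 12, 10, 8, 15, 1] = (0 7 14 8)(1 16)(6 13 10)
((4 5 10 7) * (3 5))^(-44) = (3 5 10 7 4)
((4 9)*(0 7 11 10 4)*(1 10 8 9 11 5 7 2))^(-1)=((0 2 1 10 4 11 8 9)(5 7))^(-1)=(0 9 8 11 4 10 1 2)(5 7)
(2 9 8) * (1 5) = (1 5)(2 9 8) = [0, 5, 9, 3, 4, 1, 6, 7, 2, 8]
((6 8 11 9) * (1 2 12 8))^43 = (1 2 12 8 11 9 6)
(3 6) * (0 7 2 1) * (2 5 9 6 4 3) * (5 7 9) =[9, 0, 1, 4, 3, 5, 2, 7, 8, 6] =(0 9 6 2 1)(3 4)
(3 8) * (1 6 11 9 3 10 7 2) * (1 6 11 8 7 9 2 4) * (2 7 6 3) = (1 11 7 4)(2 3 6 8 10 9) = [0, 11, 3, 6, 1, 5, 8, 4, 10, 2, 9, 7]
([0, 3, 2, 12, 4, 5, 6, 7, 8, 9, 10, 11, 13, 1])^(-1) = [0, 13, 2, 1, 4, 5, 6, 7, 8, 9, 10, 11, 3, 12]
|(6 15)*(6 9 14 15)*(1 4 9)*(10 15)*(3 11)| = |(1 4 9 14 10 15)(3 11)| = 6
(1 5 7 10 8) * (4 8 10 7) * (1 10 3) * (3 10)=(10)(1 5 4 8 3)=[0, 5, 2, 1, 8, 4, 6, 7, 3, 9, 10]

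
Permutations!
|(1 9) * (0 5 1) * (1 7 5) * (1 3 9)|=6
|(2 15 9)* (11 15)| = |(2 11 15 9)| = 4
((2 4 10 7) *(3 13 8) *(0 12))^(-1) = ((0 12)(2 4 10 7)(3 13 8))^(-1) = (0 12)(2 7 10 4)(3 8 13)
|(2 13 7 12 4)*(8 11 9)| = 15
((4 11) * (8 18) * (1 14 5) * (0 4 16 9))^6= ((0 4 11 16 9)(1 14 5)(8 18))^6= (18)(0 4 11 16 9)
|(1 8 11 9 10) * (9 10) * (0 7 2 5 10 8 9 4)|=|(0 7 2 5 10 1 9 4)(8 11)|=8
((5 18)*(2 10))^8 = ((2 10)(5 18))^8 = (18)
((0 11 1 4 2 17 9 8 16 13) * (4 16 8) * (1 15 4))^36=((0 11 15 4 2 17 9 1 16 13))^36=(0 9 15 16 2)(1 4 13 17 11)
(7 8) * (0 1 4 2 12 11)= (0 1 4 2 12 11)(7 8)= [1, 4, 12, 3, 2, 5, 6, 8, 7, 9, 10, 0, 11]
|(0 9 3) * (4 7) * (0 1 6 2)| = 6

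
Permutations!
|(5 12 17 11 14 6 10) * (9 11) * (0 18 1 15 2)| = |(0 18 1 15 2)(5 12 17 9 11 14 6 10)| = 40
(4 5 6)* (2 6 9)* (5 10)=(2 6 4 10 5 9)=[0, 1, 6, 3, 10, 9, 4, 7, 8, 2, 5]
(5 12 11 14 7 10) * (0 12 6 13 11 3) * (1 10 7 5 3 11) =(0 12 11 14 5 6 13 1 10 3) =[12, 10, 2, 0, 4, 6, 13, 7, 8, 9, 3, 14, 11, 1, 5]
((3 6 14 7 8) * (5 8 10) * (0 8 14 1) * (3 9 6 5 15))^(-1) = (0 1 6 9 8)(3 15 10 7 14 5)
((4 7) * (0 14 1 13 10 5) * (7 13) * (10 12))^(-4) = (0 13 14 12 1 10 7 5 4)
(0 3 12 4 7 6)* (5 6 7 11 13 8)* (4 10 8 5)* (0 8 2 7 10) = [3, 1, 7, 12, 11, 6, 8, 10, 4, 9, 2, 13, 0, 5] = (0 3 12)(2 7 10)(4 11 13 5 6 8)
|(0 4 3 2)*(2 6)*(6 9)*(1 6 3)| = |(0 4 1 6 2)(3 9)| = 10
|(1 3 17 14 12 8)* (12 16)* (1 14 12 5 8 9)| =20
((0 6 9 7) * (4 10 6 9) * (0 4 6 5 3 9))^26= (3 7 10)(4 5 9)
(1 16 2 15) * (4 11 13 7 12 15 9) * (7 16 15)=(1 15)(2 9 4 11 13 16)(7 12)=[0, 15, 9, 3, 11, 5, 6, 12, 8, 4, 10, 13, 7, 16, 14, 1, 2]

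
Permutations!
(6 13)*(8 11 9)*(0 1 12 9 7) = [1, 12, 2, 3, 4, 5, 13, 0, 11, 8, 10, 7, 9, 6] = (0 1 12 9 8 11 7)(6 13)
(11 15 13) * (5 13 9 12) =[0, 1, 2, 3, 4, 13, 6, 7, 8, 12, 10, 15, 5, 11, 14, 9] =(5 13 11 15 9 12)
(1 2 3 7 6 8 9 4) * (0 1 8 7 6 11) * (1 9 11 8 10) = [9, 2, 3, 6, 10, 5, 7, 8, 11, 4, 1, 0] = (0 9 4 10 1 2 3 6 7 8 11)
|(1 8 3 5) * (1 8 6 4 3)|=|(1 6 4 3 5 8)|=6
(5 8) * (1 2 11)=(1 2 11)(5 8)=[0, 2, 11, 3, 4, 8, 6, 7, 5, 9, 10, 1]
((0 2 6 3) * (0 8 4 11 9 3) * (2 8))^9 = (0 8 4 11 9 3 2 6)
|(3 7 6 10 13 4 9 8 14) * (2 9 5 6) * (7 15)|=|(2 9 8 14 3 15 7)(4 5 6 10 13)|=35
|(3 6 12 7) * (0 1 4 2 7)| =8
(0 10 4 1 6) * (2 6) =(0 10 4 1 2 6) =[10, 2, 6, 3, 1, 5, 0, 7, 8, 9, 4]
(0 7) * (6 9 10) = (0 7)(6 9 10) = [7, 1, 2, 3, 4, 5, 9, 0, 8, 10, 6]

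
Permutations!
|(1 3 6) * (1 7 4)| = |(1 3 6 7 4)| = 5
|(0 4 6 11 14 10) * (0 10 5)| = 6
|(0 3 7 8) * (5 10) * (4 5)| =12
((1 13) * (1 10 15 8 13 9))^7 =(1 9)(8 15 10 13)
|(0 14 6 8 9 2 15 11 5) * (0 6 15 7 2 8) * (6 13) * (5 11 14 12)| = |(0 12 5 13 6)(2 7)(8 9)(14 15)| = 10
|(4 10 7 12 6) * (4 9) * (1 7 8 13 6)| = 6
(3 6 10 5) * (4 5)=(3 6 10 4 5)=[0, 1, 2, 6, 5, 3, 10, 7, 8, 9, 4]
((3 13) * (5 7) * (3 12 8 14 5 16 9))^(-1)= (3 9 16 7 5 14 8 12 13)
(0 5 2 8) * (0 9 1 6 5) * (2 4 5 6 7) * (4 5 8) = (1 7 2 4 8 9) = [0, 7, 4, 3, 8, 5, 6, 2, 9, 1]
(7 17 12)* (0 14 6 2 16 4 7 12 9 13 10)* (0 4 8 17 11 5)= (0 14 6 2 16 8 17 9 13 10 4 7 11 5)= [14, 1, 16, 3, 7, 0, 2, 11, 17, 13, 4, 5, 12, 10, 6, 15, 8, 9]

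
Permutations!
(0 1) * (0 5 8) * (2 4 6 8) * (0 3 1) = (1 5 2 4 6 8 3) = [0, 5, 4, 1, 6, 2, 8, 7, 3]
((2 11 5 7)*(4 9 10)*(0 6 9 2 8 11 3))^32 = (11)(0 4 6 2 9 3 10)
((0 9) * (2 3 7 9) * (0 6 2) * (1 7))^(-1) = ((1 7 9 6 2 3))^(-1) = (1 3 2 6 9 7)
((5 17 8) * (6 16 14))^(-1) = (5 8 17)(6 14 16)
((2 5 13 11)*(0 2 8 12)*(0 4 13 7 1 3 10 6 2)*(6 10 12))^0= ((1 3 12 4 13 11 8 6 2 5 7))^0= (13)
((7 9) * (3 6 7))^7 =((3 6 7 9))^7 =(3 9 7 6)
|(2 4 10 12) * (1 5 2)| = 6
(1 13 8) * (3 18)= (1 13 8)(3 18)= [0, 13, 2, 18, 4, 5, 6, 7, 1, 9, 10, 11, 12, 8, 14, 15, 16, 17, 3]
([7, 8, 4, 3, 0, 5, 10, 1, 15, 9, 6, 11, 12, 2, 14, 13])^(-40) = (15)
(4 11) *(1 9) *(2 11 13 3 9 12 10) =(1 12 10 2 11 4 13 3 9) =[0, 12, 11, 9, 13, 5, 6, 7, 8, 1, 2, 4, 10, 3]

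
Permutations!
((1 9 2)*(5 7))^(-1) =(1 2 9)(5 7)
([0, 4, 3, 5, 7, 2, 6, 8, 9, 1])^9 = (1 9 8 7 4)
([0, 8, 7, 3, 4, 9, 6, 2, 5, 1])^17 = (1 8 5 9)(2 7)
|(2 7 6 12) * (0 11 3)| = 12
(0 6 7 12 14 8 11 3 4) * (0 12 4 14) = (0 6 7 4 12)(3 14 8 11) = [6, 1, 2, 14, 12, 5, 7, 4, 11, 9, 10, 3, 0, 13, 8]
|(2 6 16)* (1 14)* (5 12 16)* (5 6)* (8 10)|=4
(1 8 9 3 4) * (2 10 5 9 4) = (1 8 4)(2 10 5 9 3) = [0, 8, 10, 2, 1, 9, 6, 7, 4, 3, 5]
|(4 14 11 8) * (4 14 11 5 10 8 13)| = 12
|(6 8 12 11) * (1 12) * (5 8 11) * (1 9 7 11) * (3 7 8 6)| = 12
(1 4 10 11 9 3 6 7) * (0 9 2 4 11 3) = [9, 11, 4, 6, 10, 5, 7, 1, 8, 0, 3, 2] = (0 9)(1 11 2 4 10 3 6 7)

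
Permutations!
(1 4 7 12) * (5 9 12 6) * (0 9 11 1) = (0 9 12)(1 4 7 6 5 11) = [9, 4, 2, 3, 7, 11, 5, 6, 8, 12, 10, 1, 0]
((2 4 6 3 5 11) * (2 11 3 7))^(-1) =(11)(2 7 6 4)(3 5)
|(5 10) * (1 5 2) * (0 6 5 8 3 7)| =|(0 6 5 10 2 1 8 3 7)| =9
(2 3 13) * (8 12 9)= [0, 1, 3, 13, 4, 5, 6, 7, 12, 8, 10, 11, 9, 2]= (2 3 13)(8 12 9)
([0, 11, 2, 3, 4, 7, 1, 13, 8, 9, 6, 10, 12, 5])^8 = [0, 1, 2, 3, 4, 13, 6, 5, 8, 9, 10, 11, 12, 7]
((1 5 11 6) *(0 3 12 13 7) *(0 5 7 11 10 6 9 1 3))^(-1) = (1 9 11 13 12 3 6 10 5 7) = ((1 7 5 10 6 3 12 13 11 9))^(-1)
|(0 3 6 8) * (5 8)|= |(0 3 6 5 8)|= 5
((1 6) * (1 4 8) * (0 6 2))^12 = (8)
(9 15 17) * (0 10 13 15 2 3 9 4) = (0 10 13 15 17 4)(2 3 9) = [10, 1, 3, 9, 0, 5, 6, 7, 8, 2, 13, 11, 12, 15, 14, 17, 16, 4]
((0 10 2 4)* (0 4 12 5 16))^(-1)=((0 10 2 12 5 16))^(-1)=(0 16 5 12 2 10)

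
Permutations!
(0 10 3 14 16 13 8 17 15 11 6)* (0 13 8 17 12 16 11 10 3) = [3, 1, 2, 14, 4, 5, 13, 7, 12, 9, 0, 6, 16, 17, 11, 10, 8, 15] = (0 3 14 11 6 13 17 15 10)(8 12 16)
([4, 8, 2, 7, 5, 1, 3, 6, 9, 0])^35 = [9, 5, 2, 6, 0, 4, 7, 3, 1, 8]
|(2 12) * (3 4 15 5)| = 4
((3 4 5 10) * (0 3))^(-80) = (10)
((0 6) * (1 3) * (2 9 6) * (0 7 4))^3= (0 6)(1 3)(2 7)(4 9)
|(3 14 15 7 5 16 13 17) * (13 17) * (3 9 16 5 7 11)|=|(3 14 15 11)(9 16 17)|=12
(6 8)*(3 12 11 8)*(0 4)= [4, 1, 2, 12, 0, 5, 3, 7, 6, 9, 10, 8, 11]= (0 4)(3 12 11 8 6)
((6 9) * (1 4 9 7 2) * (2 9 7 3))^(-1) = ((1 4 7 9 6 3 2))^(-1) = (1 2 3 6 9 7 4)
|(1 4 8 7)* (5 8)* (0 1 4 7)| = |(0 1 7 4 5 8)| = 6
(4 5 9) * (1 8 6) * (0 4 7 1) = (0 4 5 9 7 1 8 6) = [4, 8, 2, 3, 5, 9, 0, 1, 6, 7]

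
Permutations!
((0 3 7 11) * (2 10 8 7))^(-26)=(0 2 8 11 3 10 7)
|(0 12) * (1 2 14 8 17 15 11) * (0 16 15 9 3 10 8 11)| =|(0 12 16 15)(1 2 14 11)(3 10 8 17 9)| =20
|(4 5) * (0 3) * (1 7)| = 2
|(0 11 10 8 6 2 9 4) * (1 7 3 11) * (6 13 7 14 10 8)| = 40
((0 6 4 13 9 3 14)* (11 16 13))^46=((0 6 4 11 16 13 9 3 14))^46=(0 6 4 11 16 13 9 3 14)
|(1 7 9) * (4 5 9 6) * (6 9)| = 3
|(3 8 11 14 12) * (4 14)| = |(3 8 11 4 14 12)| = 6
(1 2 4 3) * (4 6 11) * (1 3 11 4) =(1 2 6 4 11) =[0, 2, 6, 3, 11, 5, 4, 7, 8, 9, 10, 1]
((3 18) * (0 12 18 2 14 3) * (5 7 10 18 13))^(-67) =((0 12 13 5 7 10 18)(2 14 3))^(-67) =(0 5 18 13 10 12 7)(2 3 14)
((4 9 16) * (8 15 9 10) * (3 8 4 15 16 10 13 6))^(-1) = ((3 8 16 15 9 10 4 13 6))^(-1) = (3 6 13 4 10 9 15 16 8)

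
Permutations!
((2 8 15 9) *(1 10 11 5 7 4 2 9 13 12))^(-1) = ((1 10 11 5 7 4 2 8 15 13 12))^(-1) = (1 12 13 15 8 2 4 7 5 11 10)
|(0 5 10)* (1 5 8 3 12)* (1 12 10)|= |(12)(0 8 3 10)(1 5)|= 4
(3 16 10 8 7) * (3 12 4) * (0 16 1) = (0 16 10 8 7 12 4 3 1) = [16, 0, 2, 1, 3, 5, 6, 12, 7, 9, 8, 11, 4, 13, 14, 15, 10]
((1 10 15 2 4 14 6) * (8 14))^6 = ((1 10 15 2 4 8 14 6))^6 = (1 14 4 15)(2 10 6 8)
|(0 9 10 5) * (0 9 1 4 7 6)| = 15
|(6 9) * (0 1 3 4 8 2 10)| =|(0 1 3 4 8 2 10)(6 9)| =14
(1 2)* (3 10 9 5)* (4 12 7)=(1 2)(3 10 9 5)(4 12 7)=[0, 2, 1, 10, 12, 3, 6, 4, 8, 5, 9, 11, 7]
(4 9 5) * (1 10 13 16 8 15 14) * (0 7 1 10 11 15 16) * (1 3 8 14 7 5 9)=(0 5 4 1 11 15 7 3 8 16 14 10 13)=[5, 11, 2, 8, 1, 4, 6, 3, 16, 9, 13, 15, 12, 0, 10, 7, 14]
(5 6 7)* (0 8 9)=(0 8 9)(5 6 7)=[8, 1, 2, 3, 4, 6, 7, 5, 9, 0]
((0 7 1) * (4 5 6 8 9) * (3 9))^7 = (0 7 1)(3 9 4 5 6 8)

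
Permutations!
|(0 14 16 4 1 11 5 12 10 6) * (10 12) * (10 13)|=|(0 14 16 4 1 11 5 13 10 6)|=10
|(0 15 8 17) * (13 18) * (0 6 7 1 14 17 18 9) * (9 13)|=5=|(0 15 8 18 9)(1 14 17 6 7)|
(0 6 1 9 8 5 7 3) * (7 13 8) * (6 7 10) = [7, 9, 2, 0, 4, 13, 1, 3, 5, 10, 6, 11, 12, 8] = (0 7 3)(1 9 10 6)(5 13 8)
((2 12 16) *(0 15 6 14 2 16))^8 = ((16)(0 15 6 14 2 12))^8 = (16)(0 6 2)(12 15 14)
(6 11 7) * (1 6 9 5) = (1 6 11 7 9 5) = [0, 6, 2, 3, 4, 1, 11, 9, 8, 5, 10, 7]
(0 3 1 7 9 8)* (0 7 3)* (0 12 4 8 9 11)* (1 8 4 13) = (0 12 13 1 3 8 7 11) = [12, 3, 2, 8, 4, 5, 6, 11, 7, 9, 10, 0, 13, 1]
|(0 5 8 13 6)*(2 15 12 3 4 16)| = |(0 5 8 13 6)(2 15 12 3 4 16)| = 30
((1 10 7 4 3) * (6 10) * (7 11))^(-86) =((1 6 10 11 7 4 3))^(-86) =(1 4 11 6 3 7 10)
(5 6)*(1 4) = [0, 4, 2, 3, 1, 6, 5] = (1 4)(5 6)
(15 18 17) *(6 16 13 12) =(6 16 13 12)(15 18 17) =[0, 1, 2, 3, 4, 5, 16, 7, 8, 9, 10, 11, 6, 12, 14, 18, 13, 15, 17]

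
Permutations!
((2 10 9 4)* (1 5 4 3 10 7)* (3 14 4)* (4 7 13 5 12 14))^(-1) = (1 7 14 12)(2 4 9 10 3 5 13)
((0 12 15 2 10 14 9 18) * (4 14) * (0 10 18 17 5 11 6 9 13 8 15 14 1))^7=((0 12 14 13 8 15 2 18 10 4 1)(5 11 6 9 17))^7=(0 18 13 1 2 14 4 15 12 10 8)(5 6 17 11 9)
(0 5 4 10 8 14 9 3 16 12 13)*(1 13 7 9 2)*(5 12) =(0 12 7 9 3 16 5 4 10 8 14 2 1 13) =[12, 13, 1, 16, 10, 4, 6, 9, 14, 3, 8, 11, 7, 0, 2, 15, 5]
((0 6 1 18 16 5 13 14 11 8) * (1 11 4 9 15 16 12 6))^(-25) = ((0 1 18 12 6 11 8)(4 9 15 16 5 13 14))^(-25) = (0 12 8 18 11 1 6)(4 16 14 15 13 9 5)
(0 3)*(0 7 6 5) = (0 3 7 6 5) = [3, 1, 2, 7, 4, 0, 5, 6]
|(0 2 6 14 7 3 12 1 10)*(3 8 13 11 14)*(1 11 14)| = |(0 2 6 3 12 11 1 10)(7 8 13 14)| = 8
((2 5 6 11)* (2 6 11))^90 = (2 11)(5 6)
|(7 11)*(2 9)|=|(2 9)(7 11)|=2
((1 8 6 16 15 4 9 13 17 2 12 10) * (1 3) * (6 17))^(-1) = ((1 8 17 2 12 10 3)(4 9 13 6 16 15))^(-1) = (1 3 10 12 2 17 8)(4 15 16 6 13 9)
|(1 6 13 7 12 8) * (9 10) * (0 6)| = 14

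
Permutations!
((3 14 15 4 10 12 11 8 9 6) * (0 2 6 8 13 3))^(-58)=(0 6 2)(3 11 10 15)(4 14 13 12)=((0 2 6)(3 14 15 4 10 12 11 13)(8 9))^(-58)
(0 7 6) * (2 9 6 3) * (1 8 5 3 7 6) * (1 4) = [6, 8, 9, 2, 1, 3, 0, 7, 5, 4] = (0 6)(1 8 5 3 2 9 4)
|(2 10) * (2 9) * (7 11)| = |(2 10 9)(7 11)| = 6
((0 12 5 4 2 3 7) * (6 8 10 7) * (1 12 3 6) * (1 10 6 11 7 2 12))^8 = (0 10 11)(2 7 3)(4 5 12)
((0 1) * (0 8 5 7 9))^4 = (0 7 8)(1 9 5)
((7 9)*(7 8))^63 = ((7 9 8))^63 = (9)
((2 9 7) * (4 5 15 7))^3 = ((2 9 4 5 15 7))^3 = (2 5)(4 7)(9 15)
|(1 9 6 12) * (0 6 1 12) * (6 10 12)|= |(0 10 12 6)(1 9)|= 4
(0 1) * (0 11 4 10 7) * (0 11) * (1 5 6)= (0 5 6 1)(4 10 7 11)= [5, 0, 2, 3, 10, 6, 1, 11, 8, 9, 7, 4]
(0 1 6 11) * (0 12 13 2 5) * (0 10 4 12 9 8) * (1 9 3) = (0 9 8)(1 6 11 3)(2 5 10 4 12 13) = [9, 6, 5, 1, 12, 10, 11, 7, 0, 8, 4, 3, 13, 2]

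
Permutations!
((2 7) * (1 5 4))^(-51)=(2 7)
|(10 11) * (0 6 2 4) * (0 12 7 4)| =6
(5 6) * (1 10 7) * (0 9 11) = [9, 10, 2, 3, 4, 6, 5, 1, 8, 11, 7, 0] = (0 9 11)(1 10 7)(5 6)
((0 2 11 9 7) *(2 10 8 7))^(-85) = ((0 10 8 7)(2 11 9))^(-85) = (0 7 8 10)(2 9 11)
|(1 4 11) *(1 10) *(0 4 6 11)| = |(0 4)(1 6 11 10)| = 4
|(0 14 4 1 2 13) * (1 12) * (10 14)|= 8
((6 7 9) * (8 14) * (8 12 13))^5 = ((6 7 9)(8 14 12 13))^5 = (6 9 7)(8 14 12 13)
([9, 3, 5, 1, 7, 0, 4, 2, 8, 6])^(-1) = (0 5 2 7 4 6 9)(1 3)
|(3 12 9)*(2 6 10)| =3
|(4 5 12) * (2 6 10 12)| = |(2 6 10 12 4 5)| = 6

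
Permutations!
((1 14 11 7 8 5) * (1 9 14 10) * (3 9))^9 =((1 10)(3 9 14 11 7 8 5))^9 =(1 10)(3 14 7 5 9 11 8)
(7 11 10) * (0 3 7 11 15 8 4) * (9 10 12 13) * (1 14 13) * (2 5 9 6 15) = [3, 14, 5, 7, 0, 9, 15, 2, 4, 10, 11, 12, 1, 6, 13, 8] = (0 3 7 2 5 9 10 11 12 1 14 13 6 15 8 4)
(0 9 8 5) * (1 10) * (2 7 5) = (0 9 8 2 7 5)(1 10) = [9, 10, 7, 3, 4, 0, 6, 5, 2, 8, 1]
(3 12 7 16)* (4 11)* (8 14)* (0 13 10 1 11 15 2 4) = (0 13 10 1 11)(2 4 15)(3 12 7 16)(8 14) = [13, 11, 4, 12, 15, 5, 6, 16, 14, 9, 1, 0, 7, 10, 8, 2, 3]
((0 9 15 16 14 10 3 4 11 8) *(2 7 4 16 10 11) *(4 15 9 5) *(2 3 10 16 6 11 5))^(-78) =((0 2 7 15 16 14 5 4 3 6 11 8))^(-78) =(0 5)(2 4)(3 7)(6 15)(8 14)(11 16)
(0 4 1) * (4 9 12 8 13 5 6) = (0 9 12 8 13 5 6 4 1) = [9, 0, 2, 3, 1, 6, 4, 7, 13, 12, 10, 11, 8, 5]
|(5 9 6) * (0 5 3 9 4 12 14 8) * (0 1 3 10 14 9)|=11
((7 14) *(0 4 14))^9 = ((0 4 14 7))^9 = (0 4 14 7)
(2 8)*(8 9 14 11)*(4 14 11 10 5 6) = (2 9 11 8)(4 14 10 5 6) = [0, 1, 9, 3, 14, 6, 4, 7, 2, 11, 5, 8, 12, 13, 10]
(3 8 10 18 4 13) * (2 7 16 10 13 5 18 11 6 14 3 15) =[0, 1, 7, 8, 5, 18, 14, 16, 13, 9, 11, 6, 12, 15, 3, 2, 10, 17, 4] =(2 7 16 10 11 6 14 3 8 13 15)(4 5 18)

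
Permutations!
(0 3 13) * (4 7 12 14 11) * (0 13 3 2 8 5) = (0 2 8 5)(4 7 12 14 11) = [2, 1, 8, 3, 7, 0, 6, 12, 5, 9, 10, 4, 14, 13, 11]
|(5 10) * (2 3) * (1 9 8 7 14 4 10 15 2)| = |(1 9 8 7 14 4 10 5 15 2 3)| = 11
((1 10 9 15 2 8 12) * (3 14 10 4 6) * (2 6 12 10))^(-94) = (1 12 4)(2 10 15 3)(6 14 8 9)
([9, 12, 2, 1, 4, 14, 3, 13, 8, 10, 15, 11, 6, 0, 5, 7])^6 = [0, 6, 2, 12, 4, 5, 1, 7, 8, 9, 10, 11, 3, 13, 14, 15]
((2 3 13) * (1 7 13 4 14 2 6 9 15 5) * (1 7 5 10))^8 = ((1 5 7 13 6 9 15 10)(2 3 4 14))^8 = (15)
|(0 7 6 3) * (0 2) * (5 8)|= 10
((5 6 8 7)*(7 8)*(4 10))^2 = (10)(5 7 6)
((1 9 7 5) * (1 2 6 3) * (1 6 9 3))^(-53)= (1 3 6)(2 5 7 9)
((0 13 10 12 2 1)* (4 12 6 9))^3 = ((0 13 10 6 9 4 12 2 1))^3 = (0 6 12)(1 10 4)(2 13 9)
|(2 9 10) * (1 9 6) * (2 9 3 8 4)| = |(1 3 8 4 2 6)(9 10)| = 6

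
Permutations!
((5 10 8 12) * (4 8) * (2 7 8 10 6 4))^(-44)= ((2 7 8 12 5 6 4 10))^(-44)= (2 5)(4 8)(6 7)(10 12)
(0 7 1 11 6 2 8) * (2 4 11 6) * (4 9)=(0 7 1 6 9 4 11 2 8)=[7, 6, 8, 3, 11, 5, 9, 1, 0, 4, 10, 2]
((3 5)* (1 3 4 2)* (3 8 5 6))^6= (1 8 5 4 2)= ((1 8 5 4 2)(3 6))^6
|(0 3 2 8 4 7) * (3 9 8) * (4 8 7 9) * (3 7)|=6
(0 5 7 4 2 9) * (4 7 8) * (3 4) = (0 5 8 3 4 2 9) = [5, 1, 9, 4, 2, 8, 6, 7, 3, 0]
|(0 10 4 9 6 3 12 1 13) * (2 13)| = 10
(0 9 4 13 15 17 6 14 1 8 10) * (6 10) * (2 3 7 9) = (0 2 3 7 9 4 13 15 17 10)(1 8 6 14) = [2, 8, 3, 7, 13, 5, 14, 9, 6, 4, 0, 11, 12, 15, 1, 17, 16, 10]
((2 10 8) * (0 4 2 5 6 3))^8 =((0 4 2 10 8 5 6 3))^8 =(10)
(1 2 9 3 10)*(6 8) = (1 2 9 3 10)(6 8) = [0, 2, 9, 10, 4, 5, 8, 7, 6, 3, 1]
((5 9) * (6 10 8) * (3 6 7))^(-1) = ((3 6 10 8 7)(5 9))^(-1) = (3 7 8 10 6)(5 9)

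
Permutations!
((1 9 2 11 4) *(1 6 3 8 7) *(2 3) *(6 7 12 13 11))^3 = (1 8 11)(2 6)(3 13 7)(4 9 12)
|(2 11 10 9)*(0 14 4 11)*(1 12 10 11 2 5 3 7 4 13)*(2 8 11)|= |(0 14 13 1 12 10 9 5 3 7 4 8 11 2)|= 14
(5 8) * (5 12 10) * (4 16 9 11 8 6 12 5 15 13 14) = (4 16 9 11 8 5 6 12 10 15 13 14) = [0, 1, 2, 3, 16, 6, 12, 7, 5, 11, 15, 8, 10, 14, 4, 13, 9]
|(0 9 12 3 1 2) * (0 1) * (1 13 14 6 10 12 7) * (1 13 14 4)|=|(0 9 7 13 4 1 2 14 6 10 12 3)|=12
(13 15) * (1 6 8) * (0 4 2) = (0 4 2)(1 6 8)(13 15) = [4, 6, 0, 3, 2, 5, 8, 7, 1, 9, 10, 11, 12, 15, 14, 13]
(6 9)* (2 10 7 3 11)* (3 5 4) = (2 10 7 5 4 3 11)(6 9) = [0, 1, 10, 11, 3, 4, 9, 5, 8, 6, 7, 2]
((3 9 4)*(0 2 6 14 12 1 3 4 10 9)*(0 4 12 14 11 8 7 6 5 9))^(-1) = ((14)(0 2 5 9 10)(1 3 4 12)(6 11 8 7))^(-1) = (14)(0 10 9 5 2)(1 12 4 3)(6 7 8 11)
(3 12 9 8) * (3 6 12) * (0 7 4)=(0 7 4)(6 12 9 8)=[7, 1, 2, 3, 0, 5, 12, 4, 6, 8, 10, 11, 9]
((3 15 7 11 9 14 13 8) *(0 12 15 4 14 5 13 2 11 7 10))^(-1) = ((0 12 15 10)(2 11 9 5 13 8 3 4 14))^(-1) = (0 10 15 12)(2 14 4 3 8 13 5 9 11)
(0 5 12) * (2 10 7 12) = (0 5 2 10 7 12) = [5, 1, 10, 3, 4, 2, 6, 12, 8, 9, 7, 11, 0]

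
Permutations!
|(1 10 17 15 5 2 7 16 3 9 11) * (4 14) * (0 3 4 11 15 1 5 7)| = |(0 3 9 15 7 16 4 14 11 5 2)(1 10 17)| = 33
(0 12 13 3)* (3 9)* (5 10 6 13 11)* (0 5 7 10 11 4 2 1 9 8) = (0 12 4 2 1 9 3 5 11 7 10 6 13 8) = [12, 9, 1, 5, 2, 11, 13, 10, 0, 3, 6, 7, 4, 8]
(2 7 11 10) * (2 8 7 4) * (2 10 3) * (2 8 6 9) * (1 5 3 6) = (1 5 3 8 7 11 6 9 2 4 10) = [0, 5, 4, 8, 10, 3, 9, 11, 7, 2, 1, 6]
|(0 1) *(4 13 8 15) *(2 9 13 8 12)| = 12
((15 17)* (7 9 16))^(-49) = ((7 9 16)(15 17))^(-49) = (7 16 9)(15 17)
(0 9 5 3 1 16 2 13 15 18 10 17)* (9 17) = (0 17)(1 16 2 13 15 18 10 9 5 3) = [17, 16, 13, 1, 4, 3, 6, 7, 8, 5, 9, 11, 12, 15, 14, 18, 2, 0, 10]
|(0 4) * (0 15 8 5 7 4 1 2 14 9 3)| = |(0 1 2 14 9 3)(4 15 8 5 7)| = 30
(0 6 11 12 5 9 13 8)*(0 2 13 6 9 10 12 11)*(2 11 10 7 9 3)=(0 3 2 13 8 11 10 12 5 7 9 6)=[3, 1, 13, 2, 4, 7, 0, 9, 11, 6, 12, 10, 5, 8]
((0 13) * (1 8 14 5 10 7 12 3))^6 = (1 12 10 14)(3 7 5 8)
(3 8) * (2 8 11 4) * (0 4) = (0 4 2 8 3 11) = [4, 1, 8, 11, 2, 5, 6, 7, 3, 9, 10, 0]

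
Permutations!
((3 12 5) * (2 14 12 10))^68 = ((2 14 12 5 3 10))^68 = (2 12 3)(5 10 14)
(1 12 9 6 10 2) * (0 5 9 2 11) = (0 5 9 6 10 11)(1 12 2) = [5, 12, 1, 3, 4, 9, 10, 7, 8, 6, 11, 0, 2]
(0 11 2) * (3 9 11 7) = (0 7 3 9 11 2) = [7, 1, 0, 9, 4, 5, 6, 3, 8, 11, 10, 2]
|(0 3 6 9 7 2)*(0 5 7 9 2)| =6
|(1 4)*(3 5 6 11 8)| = 10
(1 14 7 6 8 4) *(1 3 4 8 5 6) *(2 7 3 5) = (1 14 3 4 5 6 2 7) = [0, 14, 7, 4, 5, 6, 2, 1, 8, 9, 10, 11, 12, 13, 3]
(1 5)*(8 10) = (1 5)(8 10) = [0, 5, 2, 3, 4, 1, 6, 7, 10, 9, 8]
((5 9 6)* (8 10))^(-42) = (10)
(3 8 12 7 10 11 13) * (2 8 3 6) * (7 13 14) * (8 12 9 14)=(2 12 13 6)(7 10 11 8 9 14)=[0, 1, 12, 3, 4, 5, 2, 10, 9, 14, 11, 8, 13, 6, 7]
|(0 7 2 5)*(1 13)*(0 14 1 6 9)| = 9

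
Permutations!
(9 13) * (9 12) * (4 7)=[0, 1, 2, 3, 7, 5, 6, 4, 8, 13, 10, 11, 9, 12]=(4 7)(9 13 12)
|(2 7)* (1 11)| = 2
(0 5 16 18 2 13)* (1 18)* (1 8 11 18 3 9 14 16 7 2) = (0 5 7 2 13)(1 3 9 14 16 8 11 18) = [5, 3, 13, 9, 4, 7, 6, 2, 11, 14, 10, 18, 12, 0, 16, 15, 8, 17, 1]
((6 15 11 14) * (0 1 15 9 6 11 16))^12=(16)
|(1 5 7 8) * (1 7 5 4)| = |(1 4)(7 8)| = 2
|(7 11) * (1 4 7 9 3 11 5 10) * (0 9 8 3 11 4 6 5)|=28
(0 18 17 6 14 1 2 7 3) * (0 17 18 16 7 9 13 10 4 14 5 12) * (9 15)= (18)(0 16 7 3 17 6 5 12)(1 2 15 9 13 10 4 14)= [16, 2, 15, 17, 14, 12, 5, 3, 8, 13, 4, 11, 0, 10, 1, 9, 7, 6, 18]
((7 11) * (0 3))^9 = ((0 3)(7 11))^9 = (0 3)(7 11)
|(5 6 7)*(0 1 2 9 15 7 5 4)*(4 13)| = |(0 1 2 9 15 7 13 4)(5 6)| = 8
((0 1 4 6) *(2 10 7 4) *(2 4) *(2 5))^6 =(0 4)(1 6)(2 7)(5 10)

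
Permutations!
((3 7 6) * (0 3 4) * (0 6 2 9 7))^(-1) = (0 3)(2 7 9)(4 6)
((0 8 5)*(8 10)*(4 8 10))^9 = (10)(0 4 8 5)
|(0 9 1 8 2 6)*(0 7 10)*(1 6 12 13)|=5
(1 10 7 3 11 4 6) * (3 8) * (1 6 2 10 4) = (1 4 2 10 7 8 3 11) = [0, 4, 10, 11, 2, 5, 6, 8, 3, 9, 7, 1]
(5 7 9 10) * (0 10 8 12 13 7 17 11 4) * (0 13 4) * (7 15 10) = [7, 1, 2, 3, 13, 17, 6, 9, 12, 8, 5, 0, 4, 15, 14, 10, 16, 11] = (0 7 9 8 12 4 13 15 10 5 17 11)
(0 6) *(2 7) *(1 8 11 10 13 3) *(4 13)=[6, 8, 7, 1, 13, 5, 0, 2, 11, 9, 4, 10, 12, 3]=(0 6)(1 8 11 10 4 13 3)(2 7)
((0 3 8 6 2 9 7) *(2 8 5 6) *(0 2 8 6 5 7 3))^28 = (9)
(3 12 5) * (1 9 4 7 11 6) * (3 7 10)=(1 9 4 10 3 12 5 7 11 6)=[0, 9, 2, 12, 10, 7, 1, 11, 8, 4, 3, 6, 5]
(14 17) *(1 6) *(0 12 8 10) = [12, 6, 2, 3, 4, 5, 1, 7, 10, 9, 0, 11, 8, 13, 17, 15, 16, 14] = (0 12 8 10)(1 6)(14 17)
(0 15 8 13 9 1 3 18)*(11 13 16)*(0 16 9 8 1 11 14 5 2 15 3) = (0 3 18 16 14 5 2 15 1)(8 9 11 13) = [3, 0, 15, 18, 4, 2, 6, 7, 9, 11, 10, 13, 12, 8, 5, 1, 14, 17, 16]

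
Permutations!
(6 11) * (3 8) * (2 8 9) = [0, 1, 8, 9, 4, 5, 11, 7, 3, 2, 10, 6] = (2 8 3 9)(6 11)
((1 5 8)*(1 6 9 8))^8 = ((1 5)(6 9 8))^8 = (6 8 9)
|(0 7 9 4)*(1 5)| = 4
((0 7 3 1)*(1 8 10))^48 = (10)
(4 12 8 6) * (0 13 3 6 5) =(0 13 3 6 4 12 8 5) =[13, 1, 2, 6, 12, 0, 4, 7, 5, 9, 10, 11, 8, 3]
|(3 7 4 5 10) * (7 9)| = 6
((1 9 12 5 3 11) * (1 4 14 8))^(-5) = ((1 9 12 5 3 11 4 14 8))^(-5) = (1 3 8 5 14 12 4 9 11)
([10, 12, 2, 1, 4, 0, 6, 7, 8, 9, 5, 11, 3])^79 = (0 10 5)(1 12 3)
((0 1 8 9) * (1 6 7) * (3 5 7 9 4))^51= (9)(1 3)(4 7)(5 8)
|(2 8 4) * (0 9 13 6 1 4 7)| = |(0 9 13 6 1 4 2 8 7)| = 9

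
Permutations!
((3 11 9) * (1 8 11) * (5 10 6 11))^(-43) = (1 11 5 3 6 8 9 10)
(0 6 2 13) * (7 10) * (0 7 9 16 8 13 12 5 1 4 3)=[6, 4, 12, 0, 3, 1, 2, 10, 13, 16, 9, 11, 5, 7, 14, 15, 8]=(0 6 2 12 5 1 4 3)(7 10 9 16 8 13)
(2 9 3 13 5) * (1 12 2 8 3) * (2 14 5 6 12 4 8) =(1 4 8 3 13 6 12 14 5 2 9) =[0, 4, 9, 13, 8, 2, 12, 7, 3, 1, 10, 11, 14, 6, 5]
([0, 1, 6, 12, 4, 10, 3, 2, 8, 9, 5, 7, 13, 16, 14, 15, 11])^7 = (2 7 11 16 13 12 3 6)(5 10)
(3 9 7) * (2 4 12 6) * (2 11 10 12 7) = (2 4 7 3 9)(6 11 10 12) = [0, 1, 4, 9, 7, 5, 11, 3, 8, 2, 12, 10, 6]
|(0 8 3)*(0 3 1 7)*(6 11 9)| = |(0 8 1 7)(6 11 9)| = 12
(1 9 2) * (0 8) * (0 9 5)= (0 8 9 2 1 5)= [8, 5, 1, 3, 4, 0, 6, 7, 9, 2]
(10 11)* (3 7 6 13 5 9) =[0, 1, 2, 7, 4, 9, 13, 6, 8, 3, 11, 10, 12, 5] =(3 7 6 13 5 9)(10 11)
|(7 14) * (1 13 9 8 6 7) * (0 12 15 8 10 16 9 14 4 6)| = |(0 12 15 8)(1 13 14)(4 6 7)(9 10 16)| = 12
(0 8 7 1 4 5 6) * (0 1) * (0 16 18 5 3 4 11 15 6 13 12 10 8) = [0, 11, 2, 4, 3, 13, 1, 16, 7, 9, 8, 15, 10, 12, 14, 6, 18, 17, 5] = (1 11 15 6)(3 4)(5 13 12 10 8 7 16 18)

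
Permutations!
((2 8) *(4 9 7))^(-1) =(2 8)(4 7 9)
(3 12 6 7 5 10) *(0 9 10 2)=(0 9 10 3 12 6 7 5 2)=[9, 1, 0, 12, 4, 2, 7, 5, 8, 10, 3, 11, 6]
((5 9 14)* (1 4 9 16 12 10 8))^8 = (1 8 10 12 16 5 14 9 4)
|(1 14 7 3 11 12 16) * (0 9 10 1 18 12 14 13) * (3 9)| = 9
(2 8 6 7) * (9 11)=[0, 1, 8, 3, 4, 5, 7, 2, 6, 11, 10, 9]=(2 8 6 7)(9 11)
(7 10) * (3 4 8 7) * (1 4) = (1 4 8 7 10 3) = [0, 4, 2, 1, 8, 5, 6, 10, 7, 9, 3]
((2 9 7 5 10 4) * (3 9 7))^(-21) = (2 4 10 5 7)(3 9)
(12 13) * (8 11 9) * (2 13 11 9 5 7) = (2 13 12 11 5 7)(8 9) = [0, 1, 13, 3, 4, 7, 6, 2, 9, 8, 10, 5, 11, 12]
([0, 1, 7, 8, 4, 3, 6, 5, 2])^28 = [0, 1, 3, 7, 4, 2, 6, 8, 5]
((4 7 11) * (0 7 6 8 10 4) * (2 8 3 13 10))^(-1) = ((0 7 11)(2 8)(3 13 10 4 6))^(-1) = (0 11 7)(2 8)(3 6 4 10 13)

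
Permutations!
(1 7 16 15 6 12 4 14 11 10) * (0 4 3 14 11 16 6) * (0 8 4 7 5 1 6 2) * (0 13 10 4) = (0 7 2 13 10 6 12 3 14 16 15 8)(1 5)(4 11) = [7, 5, 13, 14, 11, 1, 12, 2, 0, 9, 6, 4, 3, 10, 16, 8, 15]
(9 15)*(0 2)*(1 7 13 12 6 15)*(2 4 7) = [4, 2, 0, 3, 7, 5, 15, 13, 8, 1, 10, 11, 6, 12, 14, 9] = (0 4 7 13 12 6 15 9 1 2)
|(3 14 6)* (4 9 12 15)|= |(3 14 6)(4 9 12 15)|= 12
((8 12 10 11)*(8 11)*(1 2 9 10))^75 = (1 10)(2 8)(9 12)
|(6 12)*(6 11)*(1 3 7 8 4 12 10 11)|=6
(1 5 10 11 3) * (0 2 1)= (0 2 1 5 10 11 3)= [2, 5, 1, 0, 4, 10, 6, 7, 8, 9, 11, 3]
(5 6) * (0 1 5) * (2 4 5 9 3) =[1, 9, 4, 2, 5, 6, 0, 7, 8, 3] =(0 1 9 3 2 4 5 6)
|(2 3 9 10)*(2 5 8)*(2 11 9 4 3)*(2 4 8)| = |(2 4 3 8 11 9 10 5)| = 8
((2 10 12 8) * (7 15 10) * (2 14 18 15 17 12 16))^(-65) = (2 14)(7 18)(8 16)(10 12)(15 17)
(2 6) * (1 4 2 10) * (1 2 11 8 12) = (1 4 11 8 12)(2 6 10) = [0, 4, 6, 3, 11, 5, 10, 7, 12, 9, 2, 8, 1]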